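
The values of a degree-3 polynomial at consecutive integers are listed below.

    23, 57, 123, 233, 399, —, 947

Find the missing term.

633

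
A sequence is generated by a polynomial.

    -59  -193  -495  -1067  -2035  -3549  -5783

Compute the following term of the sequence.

-8935

First differences: -134, -302, -572, -968, -1514, -2234
Second differences: -168, -270, -396, -546, -720
Third differences: -102, -126, -150, -174
Fourth differences: -24, -24, -24
Constant fourth difference = -24, so extend:
-174 − 24 = -198;  -720 − 198 = -918;  -2234 − 918 = -3152;  -5783 − 3152 = -8935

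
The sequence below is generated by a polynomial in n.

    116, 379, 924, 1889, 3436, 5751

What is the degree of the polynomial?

Δ: 263, 545, 965, 1547, 2315
Δ²: 282, 420, 582, 768
Δ³: 138, 162, 186
Δ⁴: 24, 24
The fourth differences are constant, so the polynomial has degree 4.

4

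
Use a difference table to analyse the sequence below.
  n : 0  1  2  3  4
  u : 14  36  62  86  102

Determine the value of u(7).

42

D1: 22, 26, 24, 16
D2: 4, -2, -8
D3: -6, -6
Third differences constant at -6.
-8 − 6 = -14;  16 − 14 = 2;  102 + 2 = 104
-14 − 6 = -20;  2 − 20 = -18;  104 − 18 = 86
-20 − 6 = -26;  -18 − 26 = -44;  86 − 44 = 42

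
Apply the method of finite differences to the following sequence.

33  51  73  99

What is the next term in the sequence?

18  22  26
4  4
The second differences are constant (4).
26 + 4 = 30;  99 + 30 = 129

129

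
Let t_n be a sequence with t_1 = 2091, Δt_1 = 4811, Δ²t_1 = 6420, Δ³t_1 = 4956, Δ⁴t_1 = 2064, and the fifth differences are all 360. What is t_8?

423848

Build the table forward from the leading diagonal:
Δ⁵: 360, 360, 360, 360, 360, 360, 360, 360
Δ⁴: 2064, 2424, 2784, 3144, 3504, 3864, 4224, 4584
Δ³: 4956, 7020, 9444, 12228, 15372, 18876, 22740, 26964
Δ²: 6420, 11376, 18396, 27840, 40068, 55440, 74316, 97056
Δ: 4811, 11231, 22607, 41003, 68843, 108911, 164351, 238667
t: 2091, 6902, 18133, 40740, 81743, 150586, 259497, 423848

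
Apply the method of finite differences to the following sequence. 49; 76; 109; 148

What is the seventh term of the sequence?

301

D1: 27  33  39
D2: 6  6
Second differences constant at 6.
39 + 6 = 45;  148 + 45 = 193
45 + 6 = 51;  193 + 51 = 244
51 + 6 = 57;  244 + 57 = 301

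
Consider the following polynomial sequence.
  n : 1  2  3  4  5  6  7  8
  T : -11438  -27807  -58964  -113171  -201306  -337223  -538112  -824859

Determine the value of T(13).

First differences: -16369  -31157  -54207  -88135  -135917  -200889  -286747
Second differences: -14788  -23050  -33928  -47782  -64972  -85858
Third differences: -8262  -10878  -13854  -17190  -20886
Fourth differences: -2616  -2976  -3336  -3696
Fifth differences: -360  -360  -360
Constant fifth difference = -360, so extend:
-3696 − 360 = -4056;  -20886 − 4056 = -24942;  -85858 − 24942 = -110800;  -286747 − 110800 = -397547;  -824859 − 397547 = -1222406
-4056 − 360 = -4416;  -24942 − 4416 = -29358;  -110800 − 29358 = -140158;  -397547 − 140158 = -537705;  -1222406 − 537705 = -1760111
-4416 − 360 = -4776;  -29358 − 4776 = -34134;  -140158 − 34134 = -174292;  -537705 − 174292 = -711997;  -1760111 − 711997 = -2472108
-4776 − 360 = -5136;  -34134 − 5136 = -39270;  -174292 − 39270 = -213562;  -711997 − 213562 = -925559;  -2472108 − 925559 = -3397667
-5136 − 360 = -5496;  -39270 − 5496 = -44766;  -213562 − 44766 = -258328;  -925559 − 258328 = -1183887;  -3397667 − 1183887 = -4581554

-4581554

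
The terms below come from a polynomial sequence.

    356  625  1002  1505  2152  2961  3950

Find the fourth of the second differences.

Δ: 269, 377, 503, 647, 809, 989
Δ²: 108, 126, 144, 162, 180
Δ³: 18, 18, 18, 18

162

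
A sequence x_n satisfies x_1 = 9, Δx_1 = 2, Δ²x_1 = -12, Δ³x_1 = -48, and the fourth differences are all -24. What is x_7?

-1479

Build the table forward from the leading diagonal:
Fourth differences: -24, -24, -24, -24, -24, -24, -24
Third differences: -48, -72, -96, -120, -144, -168, -192
Second differences: -12, -60, -132, -228, -348, -492, -660
First differences: 2, -10, -70, -202, -430, -778, -1270
x: 9, 11, 1, -69, -271, -701, -1479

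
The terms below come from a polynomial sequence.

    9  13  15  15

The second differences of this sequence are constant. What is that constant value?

D1: 4, 2, 0
D2: -2, -2

-2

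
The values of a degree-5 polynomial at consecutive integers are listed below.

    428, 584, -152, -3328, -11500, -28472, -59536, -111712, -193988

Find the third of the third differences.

-3804

Δ: 156, -736, -3176, -8172, -16972, -31064, -52176, -82276
Δ²: -892, -2440, -4996, -8800, -14092, -21112, -30100
Δ³: -1548, -2556, -3804, -5292, -7020, -8988
Δ⁴: -1008, -1248, -1488, -1728, -1968
Δ⁵: -240, -240, -240, -240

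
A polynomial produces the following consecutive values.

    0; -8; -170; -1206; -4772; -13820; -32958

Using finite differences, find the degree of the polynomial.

5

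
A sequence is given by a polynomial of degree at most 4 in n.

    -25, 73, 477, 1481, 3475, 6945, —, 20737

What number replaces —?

Using the first 6 terms:
D1: 98, 404, 1004, 1994, 3470
D2: 306, 600, 990, 1476
D3: 294, 390, 486
D4: 96, 96
Constant fourth difference = 96.
Extend forward: 486 + 96 = 582;  1476 + 582 = 2058;  3470 + 2058 = 5528;  6945 + 5528 = 12473

12473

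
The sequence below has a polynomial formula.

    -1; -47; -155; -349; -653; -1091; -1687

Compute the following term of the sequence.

-2465

First differences: -46  -108  -194  -304  -438  -596
Second differences: -62  -86  -110  -134  -158
Third differences: -24  -24  -24  -24
Constant third difference = -24, so extend:
-158 − 24 = -182;  -596 − 182 = -778;  -1687 − 778 = -2465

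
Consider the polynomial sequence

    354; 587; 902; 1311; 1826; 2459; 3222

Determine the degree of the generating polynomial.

3

First differences: 233, 315, 409, 515, 633, 763
Second differences: 82, 94, 106, 118, 130
Third differences: 12, 12, 12, 12
The third differences are constant, so the polynomial has degree 3.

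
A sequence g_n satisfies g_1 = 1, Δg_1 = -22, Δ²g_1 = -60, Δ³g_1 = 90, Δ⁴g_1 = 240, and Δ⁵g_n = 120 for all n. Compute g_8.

12657

Build the table forward from the leading diagonal:
Δ⁵: 120, 120, 120, 120, 120, 120, 120, 120
Δ⁴: 240, 360, 480, 600, 720, 840, 960, 1080
Δ³: 90, 330, 690, 1170, 1770, 2490, 3330, 4290
Δ²: -60, 30, 360, 1050, 2220, 3990, 6480, 9810
Δ: -22, -82, -52, 308, 1358, 3578, 7568, 14048
g: 1, -21, -103, -155, 153, 1511, 5089, 12657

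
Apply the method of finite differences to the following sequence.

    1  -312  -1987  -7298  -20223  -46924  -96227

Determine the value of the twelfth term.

-1237642

-313, -1675, -5311, -12925, -26701, -49303
-1362, -3636, -7614, -13776, -22602
-2274, -3978, -6162, -8826
-1704, -2184, -2664
-480, -480
Constant fifth difference = -480, so extend:
-2664 − 480 = -3144;  -8826 − 3144 = -11970;  -22602 − 11970 = -34572;  -49303 − 34572 = -83875;  -96227 − 83875 = -180102
-3144 − 480 = -3624;  -11970 − 3624 = -15594;  -34572 − 15594 = -50166;  -83875 − 50166 = -134041;  -180102 − 134041 = -314143
-3624 − 480 = -4104;  -15594 − 4104 = -19698;  -50166 − 19698 = -69864;  -134041 − 69864 = -203905;  -314143 − 203905 = -518048
-4104 − 480 = -4584;  -19698 − 4584 = -24282;  -69864 − 24282 = -94146;  -203905 − 94146 = -298051;  -518048 − 298051 = -816099
-4584 − 480 = -5064;  -24282 − 5064 = -29346;  -94146 − 29346 = -123492;  -298051 − 123492 = -421543;  -816099 − 421543 = -1237642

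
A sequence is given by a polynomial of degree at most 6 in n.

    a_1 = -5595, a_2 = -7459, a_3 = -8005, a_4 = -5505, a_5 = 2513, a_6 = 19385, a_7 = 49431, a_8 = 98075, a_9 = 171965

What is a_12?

632471

D1: -1864, -546, 2500, 8018, 16872, 30046, 48644, 73890
D2: 1318, 3046, 5518, 8854, 13174, 18598, 25246
D3: 1728, 2472, 3336, 4320, 5424, 6648
D4: 744, 864, 984, 1104, 1224
D5: 120, 120, 120, 120
The fifth differences are constant (120).
1224 + 120 = 1344;  6648 + 1344 = 7992;  25246 + 7992 = 33238;  73890 + 33238 = 107128;  171965 + 107128 = 279093
1344 + 120 = 1464;  7992 + 1464 = 9456;  33238 + 9456 = 42694;  107128 + 42694 = 149822;  279093 + 149822 = 428915
1464 + 120 = 1584;  9456 + 1584 = 11040;  42694 + 11040 = 53734;  149822 + 53734 = 203556;  428915 + 203556 = 632471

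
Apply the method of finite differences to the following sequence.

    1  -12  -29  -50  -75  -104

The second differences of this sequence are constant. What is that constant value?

-4

Δ: -13, -17, -21, -25, -29
Δ²: -4, -4, -4, -4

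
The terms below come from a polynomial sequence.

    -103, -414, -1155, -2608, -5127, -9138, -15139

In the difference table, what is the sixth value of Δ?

Δ: -311, -741, -1453, -2519, -4011, -6001
Δ²: -430, -712, -1066, -1492, -1990
Δ³: -282, -354, -426, -498
Δ⁴: -72, -72, -72

-6001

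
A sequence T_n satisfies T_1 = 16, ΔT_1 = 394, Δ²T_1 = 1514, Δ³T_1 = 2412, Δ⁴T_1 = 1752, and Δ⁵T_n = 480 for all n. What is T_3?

2318

Build the table forward from the leading diagonal:
Δ⁵: 480, 480, 480
Δ⁴: 1752, 2232, 2712
Δ³: 2412, 4164, 6396
Δ²: 1514, 3926, 8090
Δ: 394, 1908, 5834
T: 16, 410, 2318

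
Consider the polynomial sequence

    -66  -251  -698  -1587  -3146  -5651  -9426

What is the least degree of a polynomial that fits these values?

4

-185, -447, -889, -1559, -2505, -3775
-262, -442, -670, -946, -1270
-180, -228, -276, -324
-48, -48, -48
The fourth differences are constant, so the polynomial has degree 4.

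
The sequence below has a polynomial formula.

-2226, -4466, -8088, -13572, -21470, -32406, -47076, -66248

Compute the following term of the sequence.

-90762

First differences: -2240  -3622  -5484  -7898  -10936  -14670  -19172
Second differences: -1382  -1862  -2414  -3038  -3734  -4502
Third differences: -480  -552  -624  -696  -768
Fourth differences: -72  -72  -72  -72
The fourth differences are constant (-72).
-768 − 72 = -840;  -4502 − 840 = -5342;  -19172 − 5342 = -24514;  -66248 − 24514 = -90762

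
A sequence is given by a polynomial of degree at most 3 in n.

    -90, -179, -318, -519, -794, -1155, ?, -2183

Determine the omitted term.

-1614

Using the first 6 terms:
First differences: -89, -139, -201, -275, -361
Second differences: -50, -62, -74, -86
Third differences: -12, -12, -12
Constant third difference = -12.
Extend forward: -86 − 12 = -98;  -361 − 98 = -459;  -1155 − 459 = -1614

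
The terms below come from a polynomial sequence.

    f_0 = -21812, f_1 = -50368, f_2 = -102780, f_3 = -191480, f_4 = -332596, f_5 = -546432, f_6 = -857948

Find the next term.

-28556 , -52412 , -88700 , -141116 , -213836 , -311516
-23856 , -36288 , -52416 , -72720 , -97680
-12432 , -16128 , -20304 , -24960
-3696 , -4176 , -4656
-480 , -480
The fifth differences are constant (-480).
-4656 − 480 = -5136;  -24960 − 5136 = -30096;  -97680 − 30096 = -127776;  -311516 − 127776 = -439292;  -857948 − 439292 = -1297240

-1297240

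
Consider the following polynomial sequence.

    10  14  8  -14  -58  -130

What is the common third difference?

-6

D1: 4, -6, -22, -44, -72
D2: -10, -16, -22, -28
D3: -6, -6, -6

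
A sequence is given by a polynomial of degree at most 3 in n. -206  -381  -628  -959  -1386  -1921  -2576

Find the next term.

First differences: -175 , -247 , -331 , -427 , -535 , -655
Second differences: -72 , -84 , -96 , -108 , -120
Third differences: -12 , -12 , -12 , -12
Constant third difference = -12, so extend:
-120 − 12 = -132;  -655 − 132 = -787;  -2576 − 787 = -3363

-3363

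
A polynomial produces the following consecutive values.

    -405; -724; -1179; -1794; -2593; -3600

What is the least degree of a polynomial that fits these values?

Δ: -319, -455, -615, -799, -1007
Δ²: -136, -160, -184, -208
Δ³: -24, -24, -24
The third differences are constant, so the polynomial has degree 3.

3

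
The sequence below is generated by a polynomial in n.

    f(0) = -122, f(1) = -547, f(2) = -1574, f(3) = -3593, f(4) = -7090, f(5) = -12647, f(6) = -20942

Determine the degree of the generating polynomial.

-425, -1027, -2019, -3497, -5557, -8295
-602, -992, -1478, -2060, -2738
-390, -486, -582, -678
-96, -96, -96
The fourth differences are constant, so the polynomial has degree 4.

4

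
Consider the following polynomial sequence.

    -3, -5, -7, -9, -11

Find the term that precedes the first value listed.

First differences: -2  -2  -2  -2
The first differences are constant at -2.
Work back: -3 + 2 = -1

-1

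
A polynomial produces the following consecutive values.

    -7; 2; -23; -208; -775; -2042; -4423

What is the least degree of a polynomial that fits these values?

4

Δ: 9, -25, -185, -567, -1267, -2381
Δ²: -34, -160, -382, -700, -1114
Δ³: -126, -222, -318, -414
Δ⁴: -96, -96, -96
The fourth differences are constant, so the polynomial has degree 4.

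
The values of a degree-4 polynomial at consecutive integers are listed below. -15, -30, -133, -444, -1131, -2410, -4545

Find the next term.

-7848

Δ: -15, -103, -311, -687, -1279, -2135
Δ²: -88, -208, -376, -592, -856
Δ³: -120, -168, -216, -264
Δ⁴: -48, -48, -48
The fourth differences are constant (-48).
-264 − 48 = -312;  -856 − 312 = -1168;  -2135 − 1168 = -3303;  -4545 − 3303 = -7848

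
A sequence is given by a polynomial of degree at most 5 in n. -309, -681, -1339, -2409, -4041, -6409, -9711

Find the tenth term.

-27561

First differences: -372, -658, -1070, -1632, -2368, -3302
Second differences: -286, -412, -562, -736, -934
Third differences: -126, -150, -174, -198
Fourth differences: -24, -24, -24
The fourth differences are constant (-24).
-198 − 24 = -222;  -934 − 222 = -1156;  -3302 − 1156 = -4458;  -9711 − 4458 = -14169
-222 − 24 = -246;  -1156 − 246 = -1402;  -4458 − 1402 = -5860;  -14169 − 5860 = -20029
-246 − 24 = -270;  -1402 − 270 = -1672;  -5860 − 1672 = -7532;  -20029 − 7532 = -27561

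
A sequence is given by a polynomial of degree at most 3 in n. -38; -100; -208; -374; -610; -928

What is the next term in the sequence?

-1340

Δ: -62  -108  -166  -236  -318
Δ²: -46  -58  -70  -82
Δ³: -12  -12  -12
Third differences constant at -12.
-82 − 12 = -94;  -318 − 94 = -412;  -928 − 412 = -1340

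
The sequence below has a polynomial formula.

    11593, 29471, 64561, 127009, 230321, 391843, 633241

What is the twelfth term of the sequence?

4159561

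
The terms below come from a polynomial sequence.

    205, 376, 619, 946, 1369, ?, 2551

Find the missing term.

Using the first 5 terms:
171  243  327  423
72  84  96
12  12
Constant third difference = 12.
Extend forward: 96 + 12 = 108;  423 + 108 = 531;  1369 + 531 = 1900

1900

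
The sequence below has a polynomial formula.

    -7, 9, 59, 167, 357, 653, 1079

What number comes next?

1659

Δ: 16, 50, 108, 190, 296, 426
Δ²: 34, 58, 82, 106, 130
Δ³: 24, 24, 24, 24
Third differences constant at 24.
130 + 24 = 154;  426 + 154 = 580;  1079 + 580 = 1659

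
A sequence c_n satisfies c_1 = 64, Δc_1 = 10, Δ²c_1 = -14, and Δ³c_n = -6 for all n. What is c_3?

Build the table forward from the leading diagonal:
D3: -6, -6, -6
D2: -14, -20, -26
D1: 10, -4, -24
c: 64, 74, 70

70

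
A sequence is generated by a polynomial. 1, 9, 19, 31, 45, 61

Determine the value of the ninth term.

121

Δ: 8  10  12  14  16
Δ²: 2  2  2  2
Second differences constant at 2.
16 + 2 = 18;  61 + 18 = 79
18 + 2 = 20;  79 + 20 = 99
20 + 2 = 22;  99 + 22 = 121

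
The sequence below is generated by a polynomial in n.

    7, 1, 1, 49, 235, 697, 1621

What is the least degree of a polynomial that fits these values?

4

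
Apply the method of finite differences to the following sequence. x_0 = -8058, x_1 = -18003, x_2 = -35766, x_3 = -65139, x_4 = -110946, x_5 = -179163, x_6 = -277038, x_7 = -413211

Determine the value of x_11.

-1569123

Δ: -9945, -17763, -29373, -45807, -68217, -97875, -136173
Δ²: -7818, -11610, -16434, -22410, -29658, -38298
Δ³: -3792, -4824, -5976, -7248, -8640
Δ⁴: -1032, -1152, -1272, -1392
Δ⁵: -120, -120, -120
Constant fifth difference = -120, so extend:
-1392 − 120 = -1512;  -8640 − 1512 = -10152;  -38298 − 10152 = -48450;  -136173 − 48450 = -184623;  -413211 − 184623 = -597834
-1512 − 120 = -1632;  -10152 − 1632 = -11784;  -48450 − 11784 = -60234;  -184623 − 60234 = -244857;  -597834 − 244857 = -842691
-1632 − 120 = -1752;  -11784 − 1752 = -13536;  -60234 − 13536 = -73770;  -244857 − 73770 = -318627;  -842691 − 318627 = -1161318
-1752 − 120 = -1872;  -13536 − 1872 = -15408;  -73770 − 15408 = -89178;  -318627 − 89178 = -407805;  -1161318 − 407805 = -1569123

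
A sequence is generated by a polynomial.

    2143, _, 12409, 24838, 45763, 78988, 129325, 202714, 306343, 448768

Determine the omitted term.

Using the last 8 terms:
Δ: 12429, 20925, 33225, 50337, 73389, 103629, 142425
Δ²: 8496, 12300, 17112, 23052, 30240, 38796
Δ³: 3804, 4812, 5940, 7188, 8556
Δ⁴: 1008, 1128, 1248, 1368
Δ⁵: 120, 120, 120
Constant fifth difference = 120.
Extend backward: 1008 − 120 = 888;  3804 − 888 = 2916;  8496 − 2916 = 5580;  12429 − 5580 = 6849;  12409 − 6849 = 5560

5560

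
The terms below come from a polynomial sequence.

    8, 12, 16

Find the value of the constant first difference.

D1: 4, 4

4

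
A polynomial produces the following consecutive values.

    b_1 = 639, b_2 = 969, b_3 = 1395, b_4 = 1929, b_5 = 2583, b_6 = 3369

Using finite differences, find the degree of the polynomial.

D1: 330, 426, 534, 654, 786
D2: 96, 108, 120, 132
D3: 12, 12, 12
The third differences are constant, so the polynomial has degree 3.

3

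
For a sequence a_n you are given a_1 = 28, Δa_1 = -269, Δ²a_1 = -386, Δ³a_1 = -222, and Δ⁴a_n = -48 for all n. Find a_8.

-19411

Build the table forward from the leading diagonal:
Δ⁴: -48, -48, -48, -48, -48, -48, -48, -48
Δ³: -222, -270, -318, -366, -414, -462, -510, -558
Δ²: -386, -608, -878, -1196, -1562, -1976, -2438, -2948
Δ: -269, -655, -1263, -2141, -3337, -4899, -6875, -9313
a: 28, -241, -896, -2159, -4300, -7637, -12536, -19411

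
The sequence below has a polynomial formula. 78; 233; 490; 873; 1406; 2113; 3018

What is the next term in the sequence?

4145

155  257  383  533  707  905
102  126  150  174  198
24  24  24  24
Third differences constant at 24.
198 + 24 = 222;  905 + 222 = 1127;  3018 + 1127 = 4145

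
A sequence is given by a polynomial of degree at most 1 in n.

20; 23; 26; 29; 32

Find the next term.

First differences: 3 , 3 , 3 , 3
Constant first difference = 3, so extend:
32 + 3 = 35

35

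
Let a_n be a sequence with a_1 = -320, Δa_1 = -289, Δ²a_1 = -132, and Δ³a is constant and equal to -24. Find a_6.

-3325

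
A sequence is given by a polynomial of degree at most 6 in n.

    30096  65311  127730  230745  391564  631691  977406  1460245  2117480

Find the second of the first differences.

Δ: 35215, 62419, 103015, 160819, 240127, 345715, 482839, 657235
Δ²: 27204, 40596, 57804, 79308, 105588, 137124, 174396
Δ³: 13392, 17208, 21504, 26280, 31536, 37272
Δ⁴: 3816, 4296, 4776, 5256, 5736
Δ⁵: 480, 480, 480, 480

62419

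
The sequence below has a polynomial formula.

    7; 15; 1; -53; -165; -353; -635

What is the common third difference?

Δ: 8, -14, -54, -112, -188, -282
Δ²: -22, -40, -58, -76, -94
Δ³: -18, -18, -18, -18

-18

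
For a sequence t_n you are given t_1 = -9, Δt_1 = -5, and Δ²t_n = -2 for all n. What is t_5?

Build the table forward from the leading diagonal:
Δ²: -2  -2  -2  -2  -2
Δ: -5  -7  -9  -11  -13
t: -9  -14  -21  -30  -41

-41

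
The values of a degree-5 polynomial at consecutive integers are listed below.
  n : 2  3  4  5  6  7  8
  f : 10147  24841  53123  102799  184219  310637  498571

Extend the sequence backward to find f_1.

3419

Δ: 14694, 28282, 49676, 81420, 126418, 187934
Δ²: 13588, 21394, 31744, 44998, 61516
Δ³: 7806, 10350, 13254, 16518
Δ⁴: 2544, 2904, 3264
Δ⁵: 360, 360
The fifth differences are constant at 360.
Work back: 2544 − 360 = 2184;  7806 − 2184 = 5622;  13588 − 5622 = 7966;  14694 − 7966 = 6728;  10147 − 6728 = 3419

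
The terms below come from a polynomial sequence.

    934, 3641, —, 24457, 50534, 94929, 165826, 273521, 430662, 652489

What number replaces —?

10386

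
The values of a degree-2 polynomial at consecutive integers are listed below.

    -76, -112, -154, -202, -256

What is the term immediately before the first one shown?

First differences: -36, -42, -48, -54
Second differences: -6, -6, -6
The second differences are constant at -6.
Work back: -36 + 6 = -30;  -76 + 30 = -46

-46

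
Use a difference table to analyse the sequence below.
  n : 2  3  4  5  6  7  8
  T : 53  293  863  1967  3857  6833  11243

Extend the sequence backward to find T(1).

-13

First differences: 240, 570, 1104, 1890, 2976, 4410
Second differences: 330, 534, 786, 1086, 1434
Third differences: 204, 252, 300, 348
Fourth differences: 48, 48, 48
The fourth differences are constant at 48.
Work back: 204 − 48 = 156;  330 − 156 = 174;  240 − 174 = 66;  53 − 66 = -13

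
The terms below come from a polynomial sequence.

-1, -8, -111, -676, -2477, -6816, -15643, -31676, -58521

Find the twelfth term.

-255828

First differences: -7, -103, -565, -1801, -4339, -8827, -16033, -26845
Second differences: -96, -462, -1236, -2538, -4488, -7206, -10812
Third differences: -366, -774, -1302, -1950, -2718, -3606
Fourth differences: -408, -528, -648, -768, -888
Fifth differences: -120, -120, -120, -120
Fifth differences constant at -120.
-888 − 120 = -1008;  -3606 − 1008 = -4614;  -10812 − 4614 = -15426;  -26845 − 15426 = -42271;  -58521 − 42271 = -100792
-1008 − 120 = -1128;  -4614 − 1128 = -5742;  -15426 − 5742 = -21168;  -42271 − 21168 = -63439;  -100792 − 63439 = -164231
-1128 − 120 = -1248;  -5742 − 1248 = -6990;  -21168 − 6990 = -28158;  -63439 − 28158 = -91597;  -164231 − 91597 = -255828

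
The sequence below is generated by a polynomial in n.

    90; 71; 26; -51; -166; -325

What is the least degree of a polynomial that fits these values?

First differences: -19, -45, -77, -115, -159
Second differences: -26, -32, -38, -44
Third differences: -6, -6, -6
The third differences are constant, so the polynomial has degree 3.

3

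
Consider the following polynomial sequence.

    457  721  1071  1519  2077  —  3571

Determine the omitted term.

Using the first 5 terms:
264  350  448  558
86  98  110
12  12
Constant third difference = 12.
Extend forward: 110 + 12 = 122;  558 + 122 = 680;  2077 + 680 = 2757

2757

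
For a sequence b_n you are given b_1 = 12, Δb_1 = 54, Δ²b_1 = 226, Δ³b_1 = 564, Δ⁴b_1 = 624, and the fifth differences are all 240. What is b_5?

4464

Build the table forward from the leading diagonal:
D5: 240  240  240  240  240
D4: 624  864  1104  1344  1584
D3: 564  1188  2052  3156  4500
D2: 226  790  1978  4030  7186
D1: 54  280  1070  3048  7078
b: 12  66  346  1416  4464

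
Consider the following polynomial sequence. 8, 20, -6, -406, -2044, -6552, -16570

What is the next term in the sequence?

-35986

D1: 12, -26, -400, -1638, -4508, -10018
D2: -38, -374, -1238, -2870, -5510
D3: -336, -864, -1632, -2640
D4: -528, -768, -1008
D5: -240, -240
Constant fifth difference = -240, so extend:
-1008 − 240 = -1248;  -2640 − 1248 = -3888;  -5510 − 3888 = -9398;  -10018 − 9398 = -19416;  -16570 − 19416 = -35986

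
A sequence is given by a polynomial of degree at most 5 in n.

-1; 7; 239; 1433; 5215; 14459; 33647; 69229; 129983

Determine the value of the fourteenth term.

1326883

Δ: 8, 232, 1194, 3782, 9244, 19188, 35582, 60754
Δ²: 224, 962, 2588, 5462, 9944, 16394, 25172
Δ³: 738, 1626, 2874, 4482, 6450, 8778
Δ⁴: 888, 1248, 1608, 1968, 2328
Δ⁵: 360, 360, 360, 360
Fifth differences constant at 360.
2328 + 360 = 2688;  8778 + 2688 = 11466;  25172 + 11466 = 36638;  60754 + 36638 = 97392;  129983 + 97392 = 227375
2688 + 360 = 3048;  11466 + 3048 = 14514;  36638 + 14514 = 51152;  97392 + 51152 = 148544;  227375 + 148544 = 375919
3048 + 360 = 3408;  14514 + 3408 = 17922;  51152 + 17922 = 69074;  148544 + 69074 = 217618;  375919 + 217618 = 593537
3408 + 360 = 3768;  17922 + 3768 = 21690;  69074 + 21690 = 90764;  217618 + 90764 = 308382;  593537 + 308382 = 901919
3768 + 360 = 4128;  21690 + 4128 = 25818;  90764 + 25818 = 116582;  308382 + 116582 = 424964;  901919 + 424964 = 1326883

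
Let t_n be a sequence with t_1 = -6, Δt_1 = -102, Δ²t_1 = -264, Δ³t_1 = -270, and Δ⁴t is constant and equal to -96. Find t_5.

Build the table forward from the leading diagonal:
Fourth differences: -96, -96, -96, -96, -96
Third differences: -270, -366, -462, -558, -654
Second differences: -264, -534, -900, -1362, -1920
First differences: -102, -366, -900, -1800, -3162
t: -6, -108, -474, -1374, -3174

-3174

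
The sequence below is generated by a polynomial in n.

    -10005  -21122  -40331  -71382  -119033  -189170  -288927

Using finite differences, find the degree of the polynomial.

5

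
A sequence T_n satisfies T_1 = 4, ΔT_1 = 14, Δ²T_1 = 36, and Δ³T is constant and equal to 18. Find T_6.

Build the table forward from the leading diagonal:
D3: 18  18  18  18  18  18
D2: 36  54  72  90  108  126
D1: 14  50  104  176  266  374
T: 4  18  68  172  348  614

614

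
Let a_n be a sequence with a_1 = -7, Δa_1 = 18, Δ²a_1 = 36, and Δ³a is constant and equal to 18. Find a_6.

Build the table forward from the leading diagonal:
D3: 18  18  18  18  18  18
D2: 36  54  72  90  108  126
D1: 18  54  108  180  270  378
a: -7  11  65  173  353  623

623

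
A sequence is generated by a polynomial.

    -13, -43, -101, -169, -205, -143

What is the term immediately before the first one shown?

-5

Δ: -30  -58  -68  -36  62
Δ²: -28  -10  32  98
Δ³: 18  42  66
Δ⁴: 24  24
The fourth differences are constant at 24.
Work back: 18 − 24 = -6;  -28 + 6 = -22;  -30 + 22 = -8;  -13 + 8 = -5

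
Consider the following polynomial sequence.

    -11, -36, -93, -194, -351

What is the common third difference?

-12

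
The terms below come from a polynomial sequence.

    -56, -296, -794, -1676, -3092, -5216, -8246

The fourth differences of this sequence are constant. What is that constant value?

First differences: -240, -498, -882, -1416, -2124, -3030
Second differences: -258, -384, -534, -708, -906
Third differences: -126, -150, -174, -198
Fourth differences: -24, -24, -24

-24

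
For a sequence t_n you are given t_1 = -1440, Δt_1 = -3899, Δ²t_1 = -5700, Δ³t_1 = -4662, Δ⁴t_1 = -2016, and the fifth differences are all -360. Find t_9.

-614584

Build the table forward from the leading diagonal:
Fifth differences: -360, -360, -360, -360, -360, -360, -360, -360, -360
Fourth differences: -2016, -2376, -2736, -3096, -3456, -3816, -4176, -4536, -4896
Third differences: -4662, -6678, -9054, -11790, -14886, -18342, -22158, -26334, -30870
Second differences: -5700, -10362, -17040, -26094, -37884, -52770, -71112, -93270, -119604
First differences: -3899, -9599, -19961, -37001, -63095, -100979, -153749, -224861, -318131
t: -1440, -5339, -14938, -34899, -71900, -134995, -235974, -389723, -614584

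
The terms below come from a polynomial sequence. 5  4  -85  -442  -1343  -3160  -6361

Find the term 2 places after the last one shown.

-1 , -89 , -357 , -901 , -1817 , -3201
-88 , -268 , -544 , -916 , -1384
-180 , -276 , -372 , -468
-96 , -96 , -96
The fourth differences are constant (-96).
-468 − 96 = -564;  -1384 − 564 = -1948;  -3201 − 1948 = -5149;  -6361 − 5149 = -11510
-564 − 96 = -660;  -1948 − 660 = -2608;  -5149 − 2608 = -7757;  -11510 − 7757 = -19267

-19267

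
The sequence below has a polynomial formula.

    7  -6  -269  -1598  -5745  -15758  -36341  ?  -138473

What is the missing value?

-74214

Using the first 7 terms:
Δ: -13  -263  -1329  -4147  -10013  -20583
Δ²: -250  -1066  -2818  -5866  -10570
Δ³: -816  -1752  -3048  -4704
Δ⁴: -936  -1296  -1656
Δ⁵: -360  -360
Constant fifth difference = -360.
Extend forward: -1656 − 360 = -2016;  -4704 − 2016 = -6720;  -10570 − 6720 = -17290;  -20583 − 17290 = -37873;  -36341 − 37873 = -74214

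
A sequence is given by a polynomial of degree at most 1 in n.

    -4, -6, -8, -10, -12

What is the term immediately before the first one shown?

First differences: -2, -2, -2, -2
The first differences are constant at -2.
Work back: -4 + 2 = -2

-2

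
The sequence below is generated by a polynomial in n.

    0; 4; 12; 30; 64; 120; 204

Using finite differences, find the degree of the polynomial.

3

4, 8, 18, 34, 56, 84
4, 10, 16, 22, 28
6, 6, 6, 6
The third differences are constant, so the polynomial has degree 3.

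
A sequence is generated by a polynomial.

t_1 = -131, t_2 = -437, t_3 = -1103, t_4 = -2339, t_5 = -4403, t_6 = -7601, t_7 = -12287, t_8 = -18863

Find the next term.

-27779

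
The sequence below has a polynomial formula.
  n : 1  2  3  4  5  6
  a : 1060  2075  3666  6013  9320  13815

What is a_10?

1015, 1591, 2347, 3307, 4495
576, 756, 960, 1188
180, 204, 228
24, 24
Constant fourth difference = 24, so extend:
228 + 24 = 252;  1188 + 252 = 1440;  4495 + 1440 = 5935;  13815 + 5935 = 19750
252 + 24 = 276;  1440 + 276 = 1716;  5935 + 1716 = 7651;  19750 + 7651 = 27401
276 + 24 = 300;  1716 + 300 = 2016;  7651 + 2016 = 9667;  27401 + 9667 = 37068
300 + 24 = 324;  2016 + 324 = 2340;  9667 + 2340 = 12007;  37068 + 12007 = 49075

49075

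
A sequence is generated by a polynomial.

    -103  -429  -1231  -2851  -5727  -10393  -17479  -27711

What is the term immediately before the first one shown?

Δ: -326  -802  -1620  -2876  -4666  -7086  -10232
Δ²: -476  -818  -1256  -1790  -2420  -3146
Δ³: -342  -438  -534  -630  -726
Δ⁴: -96  -96  -96  -96
The fourth differences are constant at -96.
Work back: -342 + 96 = -246;  -476 + 246 = -230;  -326 + 230 = -96;  -103 + 96 = -7

-7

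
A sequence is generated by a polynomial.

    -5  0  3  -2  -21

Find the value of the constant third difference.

First differences: 5, 3, -5, -19
Second differences: -2, -8, -14
Third differences: -6, -6

-6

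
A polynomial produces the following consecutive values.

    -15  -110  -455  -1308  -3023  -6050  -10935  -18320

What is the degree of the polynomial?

Δ: -95, -345, -853, -1715, -3027, -4885, -7385
Δ²: -250, -508, -862, -1312, -1858, -2500
Δ³: -258, -354, -450, -546, -642
Δ⁴: -96, -96, -96, -96
The fourth differences are constant, so the polynomial has degree 4.

4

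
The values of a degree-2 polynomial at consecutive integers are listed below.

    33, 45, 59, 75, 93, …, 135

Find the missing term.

113

Using the first 5 terms:
D1: 12, 14, 16, 18
D2: 2, 2, 2
Constant second difference = 2.
Extend forward: 18 + 2 = 20;  93 + 20 = 113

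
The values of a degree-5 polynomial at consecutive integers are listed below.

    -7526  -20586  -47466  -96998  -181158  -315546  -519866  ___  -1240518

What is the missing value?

-818406

Using the first 7 terms:
-13060  -26880  -49532  -84160  -134388  -204320
-13820  -22652  -34628  -50228  -69932
-8832  -11976  -15600  -19704
-3144  -3624  -4104
-480  -480
Constant fifth difference = -480.
Extend forward: -4104 − 480 = -4584;  -19704 − 4584 = -24288;  -69932 − 24288 = -94220;  -204320 − 94220 = -298540;  -519866 − 298540 = -818406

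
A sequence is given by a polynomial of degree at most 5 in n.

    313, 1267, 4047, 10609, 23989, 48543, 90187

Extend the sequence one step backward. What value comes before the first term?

Δ: 954, 2780, 6562, 13380, 24554, 41644
Δ²: 1826, 3782, 6818, 11174, 17090
Δ³: 1956, 3036, 4356, 5916
Δ⁴: 1080, 1320, 1560
Δ⁵: 240, 240
The fifth differences are constant at 240.
Work back: 1080 − 240 = 840;  1956 − 840 = 1116;  1826 − 1116 = 710;  954 − 710 = 244;  313 − 244 = 69

69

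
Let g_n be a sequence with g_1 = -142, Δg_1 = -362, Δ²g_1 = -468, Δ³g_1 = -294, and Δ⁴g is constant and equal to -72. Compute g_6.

Build the table forward from the leading diagonal:
Δ⁴: -72, -72, -72, -72, -72, -72
Δ³: -294, -366, -438, -510, -582, -654
Δ²: -468, -762, -1128, -1566, -2076, -2658
Δ: -362, -830, -1592, -2720, -4286, -6362
g: -142, -504, -1334, -2926, -5646, -9932

-9932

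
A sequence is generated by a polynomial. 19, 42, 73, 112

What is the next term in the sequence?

First differences: 23 , 31 , 39
Second differences: 8 , 8
Second differences constant at 8.
39 + 8 = 47;  112 + 47 = 159

159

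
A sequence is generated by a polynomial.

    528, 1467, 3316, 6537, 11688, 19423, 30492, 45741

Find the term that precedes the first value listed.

First differences: 939, 1849, 3221, 5151, 7735, 11069, 15249
Second differences: 910, 1372, 1930, 2584, 3334, 4180
Third differences: 462, 558, 654, 750, 846
Fourth differences: 96, 96, 96, 96
The fourth differences are constant at 96.
Work back: 462 − 96 = 366;  910 − 366 = 544;  939 − 544 = 395;  528 − 395 = 133

133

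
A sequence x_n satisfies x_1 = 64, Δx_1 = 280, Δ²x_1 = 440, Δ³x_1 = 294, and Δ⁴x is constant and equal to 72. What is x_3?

1064

Build the table forward from the leading diagonal:
Fourth differences: 72, 72, 72
Third differences: 294, 366, 438
Second differences: 440, 734, 1100
First differences: 280, 720, 1454
x: 64, 344, 1064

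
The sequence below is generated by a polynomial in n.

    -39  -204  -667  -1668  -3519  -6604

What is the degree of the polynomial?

First differences: -165, -463, -1001, -1851, -3085
Second differences: -298, -538, -850, -1234
Third differences: -240, -312, -384
Fourth differences: -72, -72
The fourth differences are constant, so the polynomial has degree 4.

4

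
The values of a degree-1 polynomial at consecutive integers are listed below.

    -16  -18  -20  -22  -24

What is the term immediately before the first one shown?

Δ: -2, -2, -2, -2
The first differences are constant at -2.
Work back: -16 + 2 = -14

-14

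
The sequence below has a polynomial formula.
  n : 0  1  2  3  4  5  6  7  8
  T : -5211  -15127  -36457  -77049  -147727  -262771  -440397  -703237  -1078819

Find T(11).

-3240817

Δ: -9916, -21330, -40592, -70678, -115044, -177626, -262840, -375582
Δ²: -11414, -19262, -30086, -44366, -62582, -85214, -112742
Δ³: -7848, -10824, -14280, -18216, -22632, -27528
Δ⁴: -2976, -3456, -3936, -4416, -4896
Δ⁵: -480, -480, -480, -480
Fifth differences constant at -480.
-4896 − 480 = -5376;  -27528 − 5376 = -32904;  -112742 − 32904 = -145646;  -375582 − 145646 = -521228;  -1078819 − 521228 = -1600047
-5376 − 480 = -5856;  -32904 − 5856 = -38760;  -145646 − 38760 = -184406;  -521228 − 184406 = -705634;  -1600047 − 705634 = -2305681
-5856 − 480 = -6336;  -38760 − 6336 = -45096;  -184406 − 45096 = -229502;  -705634 − 229502 = -935136;  -2305681 − 935136 = -3240817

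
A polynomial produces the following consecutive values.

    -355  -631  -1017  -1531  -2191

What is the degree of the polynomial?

3

Δ: -276, -386, -514, -660
Δ²: -110, -128, -146
Δ³: -18, -18
The third differences are constant, so the polynomial has degree 3.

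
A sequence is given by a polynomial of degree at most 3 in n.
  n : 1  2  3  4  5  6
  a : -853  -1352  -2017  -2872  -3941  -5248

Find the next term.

-6817

First differences: -499 , -665 , -855 , -1069 , -1307
Second differences: -166 , -190 , -214 , -238
Third differences: -24 , -24 , -24
The third differences are constant (-24).
-238 − 24 = -262;  -1307 − 262 = -1569;  -5248 − 1569 = -6817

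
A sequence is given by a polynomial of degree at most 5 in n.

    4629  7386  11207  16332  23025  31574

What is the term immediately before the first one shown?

2720

2757  3821  5125  6693  8549
1064  1304  1568  1856
240  264  288
24  24
The fourth differences are constant at 24.
Work back: 240 − 24 = 216;  1064 − 216 = 848;  2757 − 848 = 1909;  4629 − 1909 = 2720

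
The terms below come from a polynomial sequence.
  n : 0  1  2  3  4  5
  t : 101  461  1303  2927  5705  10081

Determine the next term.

16571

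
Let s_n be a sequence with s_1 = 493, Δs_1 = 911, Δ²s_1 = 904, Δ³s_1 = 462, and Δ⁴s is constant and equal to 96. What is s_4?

6400

Build the table forward from the leading diagonal:
Δ⁴: 96  96  96  96
Δ³: 462  558  654  750
Δ²: 904  1366  1924  2578
Δ: 911  1815  3181  5105
s: 493  1404  3219  6400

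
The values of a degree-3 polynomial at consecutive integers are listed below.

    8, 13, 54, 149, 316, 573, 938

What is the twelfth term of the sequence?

5013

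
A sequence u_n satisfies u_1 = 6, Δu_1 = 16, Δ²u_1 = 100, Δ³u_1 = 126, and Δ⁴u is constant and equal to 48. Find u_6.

Build the table forward from the leading diagonal:
D4: 48  48  48  48  48  48
D3: 126  174  222  270  318  366
D2: 100  226  400  622  892  1210
D1: 16  116  342  742  1364  2256
u: 6  22  138  480  1222  2586

2586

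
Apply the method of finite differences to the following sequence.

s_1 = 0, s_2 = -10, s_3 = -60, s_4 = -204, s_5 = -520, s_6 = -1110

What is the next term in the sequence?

Δ: -10 , -50 , -144 , -316 , -590
Δ²: -40 , -94 , -172 , -274
Δ³: -54 , -78 , -102
Δ⁴: -24 , -24
Fourth differences constant at -24.
-102 − 24 = -126;  -274 − 126 = -400;  -590 − 400 = -990;  -1110 − 990 = -2100

-2100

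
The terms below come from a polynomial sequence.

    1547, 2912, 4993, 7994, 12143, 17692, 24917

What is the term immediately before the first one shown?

718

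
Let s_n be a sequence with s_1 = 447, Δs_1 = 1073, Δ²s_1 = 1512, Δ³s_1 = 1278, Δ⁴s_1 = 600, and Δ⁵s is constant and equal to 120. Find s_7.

64845

Build the table forward from the leading diagonal:
Δ⁵: 120  120  120  120  120  120  120
Δ⁴: 600  720  840  960  1080  1200  1320
Δ³: 1278  1878  2598  3438  4398  5478  6678
Δ²: 1512  2790  4668  7266  10704  15102  20580
Δ: 1073  2585  5375  10043  17309  28013  43115
s: 447  1520  4105  9480  19523  36832  64845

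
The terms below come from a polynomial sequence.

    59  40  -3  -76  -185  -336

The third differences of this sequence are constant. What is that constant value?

D1: -19, -43, -73, -109, -151
D2: -24, -30, -36, -42
D3: -6, -6, -6

-6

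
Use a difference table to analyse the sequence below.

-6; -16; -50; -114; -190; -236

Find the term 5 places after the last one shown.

3134

D1: -10  -34  -64  -76  -46
D2: -24  -30  -12  30
D3: -6  18  42
D4: 24  24
Fourth differences constant at 24.
42 + 24 = 66;  30 + 66 = 96;  -46 + 96 = 50;  -236 + 50 = -186
66 + 24 = 90;  96 + 90 = 186;  50 + 186 = 236;  -186 + 236 = 50
90 + 24 = 114;  186 + 114 = 300;  236 + 300 = 536;  50 + 536 = 586
114 + 24 = 138;  300 + 138 = 438;  536 + 438 = 974;  586 + 974 = 1560
138 + 24 = 162;  438 + 162 = 600;  974 + 600 = 1574;  1560 + 1574 = 3134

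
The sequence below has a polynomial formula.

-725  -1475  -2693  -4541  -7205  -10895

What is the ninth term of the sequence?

First differences: -750, -1218, -1848, -2664, -3690
Second differences: -468, -630, -816, -1026
Third differences: -162, -186, -210
Fourth differences: -24, -24
The fourth differences are constant (-24).
-210 − 24 = -234;  -1026 − 234 = -1260;  -3690 − 1260 = -4950;  -10895 − 4950 = -15845
-234 − 24 = -258;  -1260 − 258 = -1518;  -4950 − 1518 = -6468;  -15845 − 6468 = -22313
-258 − 24 = -282;  -1518 − 282 = -1800;  -6468 − 1800 = -8268;  -22313 − 8268 = -30581

-30581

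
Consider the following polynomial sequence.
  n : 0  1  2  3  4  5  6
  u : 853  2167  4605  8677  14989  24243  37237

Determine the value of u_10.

145933

Δ: 1314, 2438, 4072, 6312, 9254, 12994
Δ²: 1124, 1634, 2240, 2942, 3740
Δ³: 510, 606, 702, 798
Δ⁴: 96, 96, 96
Fourth differences constant at 96.
798 + 96 = 894;  3740 + 894 = 4634;  12994 + 4634 = 17628;  37237 + 17628 = 54865
894 + 96 = 990;  4634 + 990 = 5624;  17628 + 5624 = 23252;  54865 + 23252 = 78117
990 + 96 = 1086;  5624 + 1086 = 6710;  23252 + 6710 = 29962;  78117 + 29962 = 108079
1086 + 96 = 1182;  6710 + 1182 = 7892;  29962 + 7892 = 37854;  108079 + 37854 = 145933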